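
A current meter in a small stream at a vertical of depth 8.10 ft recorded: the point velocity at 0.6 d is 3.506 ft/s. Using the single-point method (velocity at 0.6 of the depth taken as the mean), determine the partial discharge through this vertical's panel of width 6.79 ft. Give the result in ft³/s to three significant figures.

v̄ = v₀.₆ = 3.506 ft/s
q = v̄ × d × w = 3.506 × 8.10 × 6.79 = 192.8 ft³/s

193 ft³/s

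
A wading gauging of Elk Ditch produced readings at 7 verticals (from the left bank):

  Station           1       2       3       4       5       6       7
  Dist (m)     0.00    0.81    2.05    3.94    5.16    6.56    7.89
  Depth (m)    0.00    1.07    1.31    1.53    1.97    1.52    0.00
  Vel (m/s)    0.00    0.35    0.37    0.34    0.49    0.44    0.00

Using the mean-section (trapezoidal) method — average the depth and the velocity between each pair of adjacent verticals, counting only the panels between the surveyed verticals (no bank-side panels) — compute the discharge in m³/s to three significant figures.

Panel 1-2: Δb = 0.81 m, d̄ = (0.00+1.07)/2 = 0.535, v̄ = (0.00+0.35)/2 = 0.175 → q = 0.81×0.535×0.175 = 0.07584 m³/s
Panel 2-3: Δb = 1.24 m, d̄ = (1.07+1.31)/2 = 1.19, v̄ = (0.35+0.37)/2 = 0.36 → q = 1.24×1.19×0.36 = 0.5312 m³/s
Panel 3-4: Δb = 1.89 m, d̄ = (1.31+1.53)/2 = 1.42, v̄ = (0.37+0.34)/2 = 0.355 → q = 1.89×1.42×0.355 = 0.9527 m³/s
Panel 4-5: Δb = 1.22 m, d̄ = (1.53+1.97)/2 = 1.75, v̄ = (0.34+0.49)/2 = 0.415 → q = 1.22×1.75×0.415 = 0.8860 m³/s
Panel 5-6: Δb = 1.4 m, d̄ = (1.97+1.52)/2 = 1.745, v̄ = (0.49+0.44)/2 = 0.465 → q = 1.4×1.745×0.465 = 1.136 m³/s
Panel 6-7: Δb = 1.33 m, d̄ = (1.52+0.00)/2 = 0.76, v̄ = (0.44+0.00)/2 = 0.22 → q = 1.33×0.76×0.22 = 0.2224 m³/s
Q = Σ q = 3.804 m³/s

3.80 m³/s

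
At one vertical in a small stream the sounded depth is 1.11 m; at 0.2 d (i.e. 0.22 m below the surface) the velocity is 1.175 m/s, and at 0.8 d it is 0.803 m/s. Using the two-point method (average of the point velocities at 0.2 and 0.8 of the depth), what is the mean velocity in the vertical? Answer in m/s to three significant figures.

v̄ = (1.175 + 0.803) / 2 = 0.9890 m/s

0.989 m/s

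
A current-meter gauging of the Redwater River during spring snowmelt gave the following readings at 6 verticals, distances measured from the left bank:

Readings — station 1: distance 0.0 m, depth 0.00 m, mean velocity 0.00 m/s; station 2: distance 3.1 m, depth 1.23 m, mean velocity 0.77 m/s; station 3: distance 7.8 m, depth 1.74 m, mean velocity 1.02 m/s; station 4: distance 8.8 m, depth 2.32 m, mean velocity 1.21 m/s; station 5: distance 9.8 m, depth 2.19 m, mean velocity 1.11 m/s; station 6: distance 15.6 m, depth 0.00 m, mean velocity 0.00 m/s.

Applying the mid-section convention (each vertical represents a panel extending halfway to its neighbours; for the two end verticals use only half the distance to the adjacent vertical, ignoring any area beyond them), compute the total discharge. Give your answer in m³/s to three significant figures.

19.8 m³/s

w_2 = (7.8 − 0.0)/2 = 3.9 m; q_2 = 0.77 × 1.23 × 3.9 = 3.694 m³/s
w_3 = (8.8 − 3.1)/2 = 2.85 m; q_3 = 1.02 × 1.74 × 2.85 = 5.058 m³/s
w_4 = (9.8 − 7.8)/2 = 1 m; q_4 = 1.21 × 2.32 × 1 = 2.807 m³/s
w_5 = (15.6 − 8.8)/2 = 3.4 m; q_5 = 1.11 × 2.19 × 3.4 = 8.265 m³/s
Stations 1, 6 contribute zero (depth or velocity is 0).
Q = Σ qᵢ = 19.82 m³/s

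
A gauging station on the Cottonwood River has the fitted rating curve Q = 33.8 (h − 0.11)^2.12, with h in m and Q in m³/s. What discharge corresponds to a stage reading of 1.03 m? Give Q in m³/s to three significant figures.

28.3 m³/s

Q = 33.8 × (1.03 − 0.11)^2.12 = 33.8 × 0.92^2.12 = 28.32 m³/s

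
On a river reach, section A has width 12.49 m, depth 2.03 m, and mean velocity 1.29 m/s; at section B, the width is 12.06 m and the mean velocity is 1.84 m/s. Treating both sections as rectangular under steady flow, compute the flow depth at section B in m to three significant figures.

Q = A₁V₁ = (12.49×2.03) × 1.29 = 32.71 m³/s
d₂ = Q/(b₂ V₂) = 32.71/(12.06×1.84) = 1.474 m

1.47 m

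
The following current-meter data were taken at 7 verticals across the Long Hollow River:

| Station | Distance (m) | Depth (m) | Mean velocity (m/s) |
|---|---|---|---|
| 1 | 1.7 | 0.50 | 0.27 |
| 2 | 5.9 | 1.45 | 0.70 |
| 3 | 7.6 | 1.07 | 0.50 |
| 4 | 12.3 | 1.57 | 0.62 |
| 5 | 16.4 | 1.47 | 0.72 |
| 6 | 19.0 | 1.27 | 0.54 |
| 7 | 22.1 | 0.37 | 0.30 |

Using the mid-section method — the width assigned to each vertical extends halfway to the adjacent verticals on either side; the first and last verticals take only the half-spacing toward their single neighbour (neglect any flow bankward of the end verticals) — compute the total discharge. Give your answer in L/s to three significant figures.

14900 L/s

w_1 = (5.9 − 1.7)/2 = 2.1 m; q_1 = 0.27 × 0.50 × 2.1 = 0.2835 m³/s
w_2 = (7.6 − 1.7)/2 = 2.95 m; q_2 = 0.70 × 1.45 × 2.95 = 2.994 m³/s
w_3 = (12.3 − 5.9)/2 = 3.2 m; q_3 = 0.50 × 1.07 × 3.2 = 1.712 m³/s
w_4 = (16.4 − 7.6)/2 = 4.4 m; q_4 = 0.62 × 1.57 × 4.4 = 4.283 m³/s
w_5 = (19.0 − 12.3)/2 = 3.35 m; q_5 = 0.72 × 1.47 × 3.35 = 3.546 m³/s
w_6 = (22.1 − 16.4)/2 = 2.85 m; q_6 = 0.54 × 1.27 × 2.85 = 1.955 m³/s
w_7 = (22.1 − 19.0)/2 = 1.55 m; q_7 = 0.30 × 0.37 × 1.55 = 0.1721 m³/s
Q = Σ qᵢ = 14.94 m³/s
= 14.94 × 1000 = 14940 L/s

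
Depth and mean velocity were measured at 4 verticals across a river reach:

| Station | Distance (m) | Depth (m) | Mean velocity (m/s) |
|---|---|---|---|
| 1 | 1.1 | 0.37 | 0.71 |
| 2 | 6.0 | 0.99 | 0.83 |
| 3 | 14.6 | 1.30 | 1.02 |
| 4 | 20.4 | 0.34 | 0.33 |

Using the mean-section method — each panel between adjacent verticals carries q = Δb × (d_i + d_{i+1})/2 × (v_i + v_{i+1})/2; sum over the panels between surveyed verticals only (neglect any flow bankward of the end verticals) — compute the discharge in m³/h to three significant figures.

Panel 1-2: Δb = 4.9 m, d̄ = (0.37+0.99)/2 = 0.68, v̄ = (0.71+0.83)/2 = 0.77 → q = 4.9×0.68×0.77 = 2.566 m³/s
Panel 2-3: Δb = 8.6 m, d̄ = (0.99+1.30)/2 = 1.145, v̄ = (0.83+1.02)/2 = 0.925 → q = 8.6×1.145×0.925 = 9.108 m³/s
Panel 3-4: Δb = 5.8 m, d̄ = (1.30+0.34)/2 = 0.82, v̄ = (1.02+0.33)/2 = 0.675 → q = 5.8×0.82×0.675 = 3.210 m³/s
Q = Σ q = 14.88 m³/s
= 14.88 × 3600 = 53580 m³/h

53600 m³/h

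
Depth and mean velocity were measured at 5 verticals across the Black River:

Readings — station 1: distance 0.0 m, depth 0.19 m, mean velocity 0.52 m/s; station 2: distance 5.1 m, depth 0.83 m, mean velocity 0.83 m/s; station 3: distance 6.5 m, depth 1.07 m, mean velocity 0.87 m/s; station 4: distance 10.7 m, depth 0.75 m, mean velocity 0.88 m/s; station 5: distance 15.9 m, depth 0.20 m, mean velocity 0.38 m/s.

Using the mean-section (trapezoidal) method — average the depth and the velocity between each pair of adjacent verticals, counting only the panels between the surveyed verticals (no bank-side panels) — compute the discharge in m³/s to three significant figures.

7.79 m³/s

Panel 1-2: Δb = 5.1 m, d̄ = (0.19+0.83)/2 = 0.51, v̄ = (0.52+0.83)/2 = 0.675 → q = 5.1×0.51×0.675 = 1.756 m³/s
Panel 2-3: Δb = 1.4 m, d̄ = (0.83+1.07)/2 = 0.95, v̄ = (0.83+0.87)/2 = 0.85 → q = 1.4×0.95×0.85 = 1.131 m³/s
Panel 3-4: Δb = 4.2 m, d̄ = (1.07+0.75)/2 = 0.91, v̄ = (0.87+0.88)/2 = 0.875 → q = 4.2×0.91×0.875 = 3.344 m³/s
Panel 4-5: Δb = 5.2 m, d̄ = (0.75+0.20)/2 = 0.475, v̄ = (0.88+0.38)/2 = 0.63 → q = 5.2×0.475×0.63 = 1.556 m³/s
Q = Σ q = 7.787 m³/s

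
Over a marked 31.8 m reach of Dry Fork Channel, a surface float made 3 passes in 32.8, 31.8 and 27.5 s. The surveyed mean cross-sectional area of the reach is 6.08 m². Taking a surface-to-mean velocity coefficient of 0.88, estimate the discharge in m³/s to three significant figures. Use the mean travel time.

t̄ = (32.8 + 31.8 + 27.5) / 3 = 30.7 s
v_surface = L / t̄ = 31.8 / 30.7 = 1.036 m/s
v_mean = 0.88 × 1.036 = 0.9115 m/s
Q = A × v_mean = 6.08 × 0.9115 = 5.542 m³/s

5.54 m³/s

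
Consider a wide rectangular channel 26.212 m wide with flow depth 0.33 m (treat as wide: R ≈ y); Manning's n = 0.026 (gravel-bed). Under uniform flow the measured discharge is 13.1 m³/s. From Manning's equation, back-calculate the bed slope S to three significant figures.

A = b·y = 26.212 × 0.33 = 8.650 m²
Wide channel: R ≈ y = 0.33 m
S = (Q·n / (1·A·R^(2/3)))² = (13.1×0.026 / (1×8.650×0.4775))² = 0.006799

0.00680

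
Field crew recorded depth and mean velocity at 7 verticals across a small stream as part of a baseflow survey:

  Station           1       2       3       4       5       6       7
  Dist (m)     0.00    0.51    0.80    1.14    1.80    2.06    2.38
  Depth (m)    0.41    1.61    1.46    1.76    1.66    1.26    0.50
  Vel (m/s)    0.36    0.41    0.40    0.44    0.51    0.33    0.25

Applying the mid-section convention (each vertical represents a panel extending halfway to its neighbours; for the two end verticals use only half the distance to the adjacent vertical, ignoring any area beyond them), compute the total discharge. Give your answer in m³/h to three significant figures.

w_1 = (0.51 − 0.00)/2 = 0.255 m; q_1 = 0.36 × 0.41 × 0.255 = 0.03764 m³/s
w_2 = (0.80 − 0.00)/2 = 0.4 m; q_2 = 0.41 × 1.61 × 0.4 = 0.2640 m³/s
w_3 = (1.14 − 0.51)/2 = 0.315 m; q_3 = 0.40 × 1.46 × 0.315 = 0.1840 m³/s
w_4 = (1.80 − 0.80)/2 = 0.5 m; q_4 = 0.44 × 1.76 × 0.5 = 0.3872 m³/s
w_5 = (2.06 − 1.14)/2 = 0.46 m; q_5 = 0.51 × 1.66 × 0.46 = 0.3894 m³/s
w_6 = (2.38 − 1.80)/2 = 0.29 m; q_6 = 0.33 × 1.26 × 0.29 = 0.1206 m³/s
w_7 = (2.38 − 2.06)/2 = 0.16 m; q_7 = 0.25 × 0.50 × 0.16 = 0.02000 m³/s
Q = Σ qᵢ = 1.403 m³/s
= 1.403 × 3600 = 5050 m³/h

5050 m³/h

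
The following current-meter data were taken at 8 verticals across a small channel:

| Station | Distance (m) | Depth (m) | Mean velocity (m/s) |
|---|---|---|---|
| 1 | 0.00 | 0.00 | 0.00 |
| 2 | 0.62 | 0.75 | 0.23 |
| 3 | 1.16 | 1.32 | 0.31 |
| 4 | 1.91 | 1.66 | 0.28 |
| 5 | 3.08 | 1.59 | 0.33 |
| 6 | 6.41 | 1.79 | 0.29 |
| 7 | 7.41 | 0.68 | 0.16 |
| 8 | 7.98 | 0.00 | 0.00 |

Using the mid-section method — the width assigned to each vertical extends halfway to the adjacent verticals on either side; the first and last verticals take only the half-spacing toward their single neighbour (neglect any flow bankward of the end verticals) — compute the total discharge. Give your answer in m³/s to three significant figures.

3.20 m³/s

w_2 = (1.16 − 0.00)/2 = 0.58 m; q_2 = 0.23 × 0.75 × 0.58 = 0.1001 m³/s
w_3 = (1.91 − 0.62)/2 = 0.645 m; q_3 = 0.31 × 1.32 × 0.645 = 0.2639 m³/s
w_4 = (3.08 − 1.16)/2 = 0.96 m; q_4 = 0.28 × 1.66 × 0.96 = 0.4462 m³/s
w_5 = (6.41 − 1.91)/2 = 2.25 m; q_5 = 0.33 × 1.59 × 2.25 = 1.181 m³/s
w_6 = (7.41 − 3.08)/2 = 2.165 m; q_6 = 0.29 × 1.79 × 2.165 = 1.124 m³/s
w_7 = (7.98 − 6.41)/2 = 0.785 m; q_7 = 0.16 × 0.68 × 0.785 = 0.08541 m³/s
Stations 1, 8 contribute zero (depth or velocity is 0).
Q = Σ qᵢ = 3.200 m³/s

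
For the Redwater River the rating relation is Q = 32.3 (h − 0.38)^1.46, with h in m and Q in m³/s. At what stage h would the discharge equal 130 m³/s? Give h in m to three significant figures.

2.98 m

h − h₀ = (Q/C)^(1/b) = (130/32.3)^(1/1.46) = 2.595 m
h = 0.38 + 2.595 = 2.975 m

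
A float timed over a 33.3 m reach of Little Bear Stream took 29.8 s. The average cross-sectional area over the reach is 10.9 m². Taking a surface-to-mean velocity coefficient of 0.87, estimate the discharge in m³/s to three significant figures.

v_surface = L / t̄ = 33.3 / 29.8 = 1.117 m/s
v_mean = 0.87 × 1.117 = 0.9722 m/s
Q = A × v_mean = 10.9 × 0.9722 = 10.60 m³/s

10.6 m³/s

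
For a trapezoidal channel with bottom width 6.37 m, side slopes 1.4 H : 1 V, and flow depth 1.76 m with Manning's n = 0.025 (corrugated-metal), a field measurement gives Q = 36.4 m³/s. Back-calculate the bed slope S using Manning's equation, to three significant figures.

A = (b + z·y)·y = (6.37 + 1.4×1.76)×1.76 = 15.55 m²
P = b + 2y√(1+z²) = 6.37 + 2×1.76×√(1+1.4²) = 12.43 m
R = A/P = 15.55/12.43 = 1.251 m
S = (Q·n / (1·A·R^(2/3)))² = (36.4×0.025 / (1×15.55×1.161))² = 0.002541

0.00254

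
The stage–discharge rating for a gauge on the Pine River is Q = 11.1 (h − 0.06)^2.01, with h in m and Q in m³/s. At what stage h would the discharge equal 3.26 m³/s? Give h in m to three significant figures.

h − h₀ = (Q/C)^(1/b) = (3.26/11.1)^(1/2.01) = 0.5436 m
h = 0.06 + 0.5436 = 0.6036 m

0.604 m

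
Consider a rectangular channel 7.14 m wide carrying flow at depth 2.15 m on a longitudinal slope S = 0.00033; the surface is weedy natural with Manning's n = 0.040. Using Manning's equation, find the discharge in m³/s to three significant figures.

A = b·y = 7.14 × 2.15 = 15.35 m²
P = b + 2y = 7.14 + 2×2.15 = 11.44 m
R = A/P = 15.35/11.44 = 1.342 m
Q = (1/n)·A·R^(2/3)·S^(1/2) = (1/0.040) × 15.35 × 1.342^(2/3) × 0.00033^(1/2) = 8.482 m³/s

8.48 m³/s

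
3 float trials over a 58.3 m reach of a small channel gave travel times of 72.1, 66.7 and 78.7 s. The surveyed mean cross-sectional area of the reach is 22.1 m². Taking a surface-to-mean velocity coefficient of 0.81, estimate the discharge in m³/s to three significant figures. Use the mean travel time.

14.4 m³/s

t̄ = (72.1 + 66.7 + 78.7) / 3 = 72.5 s
v_surface = L / t̄ = 58.3 / 72.5 = 0.8041 m/s
v_mean = 0.81 × 0.8041 = 0.6514 m/s
Q = A × v_mean = 22.1 × 0.6514 = 14.39 m³/s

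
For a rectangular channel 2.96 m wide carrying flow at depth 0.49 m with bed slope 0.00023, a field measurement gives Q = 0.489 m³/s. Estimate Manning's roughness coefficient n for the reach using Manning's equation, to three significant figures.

0.0231

A = b·y = 2.96 × 0.49 = 1.450 m²
P = b + 2y = 2.96 + 2×0.49 = 3.940 m
R = A/P = 1.450/3.940 = 0.3681 m
n = (1/Q)·A·R^(2/3)·S^(1/2) = (1/0.489) × 1.450 × 0.5136 × 0.01517 = 0.02310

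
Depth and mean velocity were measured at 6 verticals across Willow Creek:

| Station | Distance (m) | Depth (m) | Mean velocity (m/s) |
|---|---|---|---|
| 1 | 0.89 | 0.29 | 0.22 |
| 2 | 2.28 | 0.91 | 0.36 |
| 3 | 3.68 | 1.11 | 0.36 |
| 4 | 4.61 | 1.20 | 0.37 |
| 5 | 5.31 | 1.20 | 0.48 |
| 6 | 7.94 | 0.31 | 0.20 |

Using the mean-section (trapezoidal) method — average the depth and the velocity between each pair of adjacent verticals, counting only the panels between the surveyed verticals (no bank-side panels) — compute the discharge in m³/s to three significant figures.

2.18 m³/s

Panel 1-2: Δb = 1.39 m, d̄ = (0.29+0.91)/2 = 0.6, v̄ = (0.22+0.36)/2 = 0.29 → q = 1.39×0.6×0.29 = 0.2419 m³/s
Panel 2-3: Δb = 1.4 m, d̄ = (0.91+1.11)/2 = 1.01, v̄ = (0.36+0.36)/2 = 0.36 → q = 1.4×1.01×0.36 = 0.5090 m³/s
Panel 3-4: Δb = 0.93 m, d̄ = (1.11+1.20)/2 = 1.155, v̄ = (0.36+0.37)/2 = 0.365 → q = 0.93×1.155×0.365 = 0.3921 m³/s
Panel 4-5: Δb = 0.7 m, d̄ = (1.20+1.20)/2 = 1.2, v̄ = (0.37+0.48)/2 = 0.425 → q = 0.7×1.2×0.425 = 0.3570 m³/s
Panel 5-6: Δb = 2.63 m, d̄ = (1.20+0.31)/2 = 0.755, v̄ = (0.48+0.20)/2 = 0.34 → q = 2.63×0.755×0.34 = 0.6751 m³/s
Q = Σ q = 2.175 m³/s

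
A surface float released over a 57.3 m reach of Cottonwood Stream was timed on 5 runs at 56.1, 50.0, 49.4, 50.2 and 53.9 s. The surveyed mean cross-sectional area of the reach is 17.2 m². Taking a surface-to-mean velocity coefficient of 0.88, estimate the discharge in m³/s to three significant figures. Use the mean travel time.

t̄ = (56.1 + 50.0 + 49.4 + 50.2 + 53.9) / 5 = 51.92 s
v_surface = L / t̄ = 57.3 / 51.92 = 1.104 m/s
v_mean = 0.88 × 1.104 = 0.9712 m/s
Q = A × v_mean = 17.2 × 0.9712 = 16.70 m³/s

16.7 m³/s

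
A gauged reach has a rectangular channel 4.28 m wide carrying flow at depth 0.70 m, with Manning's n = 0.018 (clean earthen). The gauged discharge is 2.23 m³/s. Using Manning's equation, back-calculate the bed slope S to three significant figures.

A = b·y = 4.28 × 0.70 = 2.996 m²
P = b + 2y = 4.28 + 2×0.70 = 5.680 m
R = A/P = 2.996/5.680 = 0.5275 m
S = (Q·n / (1·A·R^(2/3)))² = (2.23×0.018 / (1×2.996×0.6528))² = 0.0004212

0.000421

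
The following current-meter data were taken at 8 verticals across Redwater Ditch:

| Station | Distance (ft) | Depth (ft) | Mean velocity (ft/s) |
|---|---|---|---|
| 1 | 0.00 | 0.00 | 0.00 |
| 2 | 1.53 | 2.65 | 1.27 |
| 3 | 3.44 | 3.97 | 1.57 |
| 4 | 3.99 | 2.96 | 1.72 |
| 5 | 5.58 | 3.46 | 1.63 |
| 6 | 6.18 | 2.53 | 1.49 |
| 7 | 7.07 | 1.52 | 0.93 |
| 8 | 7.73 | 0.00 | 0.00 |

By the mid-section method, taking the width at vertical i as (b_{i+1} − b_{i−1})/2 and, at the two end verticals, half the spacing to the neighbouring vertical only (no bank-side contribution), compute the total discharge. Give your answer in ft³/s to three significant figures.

w_2 = (3.44 − 0.00)/2 = 1.72 ft; q_2 = 1.27 × 2.65 × 1.72 = 5.789 ft³/s
w_3 = (3.99 − 1.53)/2 = 1.23 ft; q_3 = 1.57 × 3.97 × 1.23 = 7.666 ft³/s
w_4 = (5.58 − 3.44)/2 = 1.07 ft; q_4 = 1.72 × 2.96 × 1.07 = 5.448 ft³/s
w_5 = (6.18 − 3.99)/2 = 1.095 ft; q_5 = 1.63 × 3.46 × 1.095 = 6.176 ft³/s
w_6 = (7.07 − 5.58)/2 = 0.745 ft; q_6 = 1.49 × 2.53 × 0.745 = 2.808 ft³/s
w_7 = (7.73 − 6.18)/2 = 0.775 ft; q_7 = 0.93 × 1.52 × 0.775 = 1.096 ft³/s
Stations 1, 8 contribute zero (depth or velocity is 0).
Q = Σ qᵢ = 28.98 ft³/s

29.0 ft³/s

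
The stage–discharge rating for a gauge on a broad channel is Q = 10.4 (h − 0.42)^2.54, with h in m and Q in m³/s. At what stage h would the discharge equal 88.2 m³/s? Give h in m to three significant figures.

2.74 m

h − h₀ = (Q/C)^(1/b) = (88.2/10.4)^(1/2.54) = 2.320 m
h = 0.42 + 2.320 = 2.740 m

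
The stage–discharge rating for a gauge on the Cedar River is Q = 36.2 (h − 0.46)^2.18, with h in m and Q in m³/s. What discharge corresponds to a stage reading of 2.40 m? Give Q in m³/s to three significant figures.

154 m³/s

Q = 36.2 × (2.40 − 0.46)^2.18 = 36.2 × 1.94^2.18 = 153.5 m³/s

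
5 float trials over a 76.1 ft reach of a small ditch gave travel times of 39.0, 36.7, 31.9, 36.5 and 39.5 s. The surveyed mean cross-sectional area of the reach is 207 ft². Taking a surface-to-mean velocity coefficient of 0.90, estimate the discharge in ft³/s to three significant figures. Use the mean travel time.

386 ft³/s

t̄ = (39.0 + 36.7 + 31.9 + 36.5 + 39.5) / 5 = 36.72 s
v_surface = L / t̄ = 76.1 / 36.72 = 2.072 ft/s
v_mean = 0.90 × 2.072 = 1.865 ft/s
Q = A × v_mean = 207 × 1.865 = 386.1 ft³/s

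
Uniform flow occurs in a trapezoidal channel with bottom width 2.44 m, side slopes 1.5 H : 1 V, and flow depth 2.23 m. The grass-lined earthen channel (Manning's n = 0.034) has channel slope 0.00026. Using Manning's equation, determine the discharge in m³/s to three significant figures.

A = (b + z·y)·y = (2.44 + 1.5×2.23)×2.23 = 12.90 m²
P = b + 2y√(1+z²) = 2.44 + 2×2.23×√(1+1.5²) = 10.48 m
R = A/P = 12.90/10.48 = 1.231 m
Q = (1/n)·A·R^(2/3)·S^(1/2) = (1/0.034) × 12.90 × 1.231^(2/3) × 0.00026^(1/2) = 7.027 m³/s

7.03 m³/s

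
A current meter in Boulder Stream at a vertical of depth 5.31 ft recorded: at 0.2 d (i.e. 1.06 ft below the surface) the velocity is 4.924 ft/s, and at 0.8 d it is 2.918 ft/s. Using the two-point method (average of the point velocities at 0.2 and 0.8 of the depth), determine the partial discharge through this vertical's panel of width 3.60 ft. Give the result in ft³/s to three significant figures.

v̄ = (4.924 + 2.918) / 2 = 3.921 ft/s
q = v̄ × d × w = 3.921 × 5.31 × 3.60 = 74.95 ft³/s

75.0 ft³/s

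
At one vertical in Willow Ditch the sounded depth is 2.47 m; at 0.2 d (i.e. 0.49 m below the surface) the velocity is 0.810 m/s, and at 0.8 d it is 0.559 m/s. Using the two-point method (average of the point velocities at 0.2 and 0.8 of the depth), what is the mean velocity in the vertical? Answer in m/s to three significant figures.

0.685 m/s

v̄ = (0.810 + 0.559) / 2 = 0.6845 m/s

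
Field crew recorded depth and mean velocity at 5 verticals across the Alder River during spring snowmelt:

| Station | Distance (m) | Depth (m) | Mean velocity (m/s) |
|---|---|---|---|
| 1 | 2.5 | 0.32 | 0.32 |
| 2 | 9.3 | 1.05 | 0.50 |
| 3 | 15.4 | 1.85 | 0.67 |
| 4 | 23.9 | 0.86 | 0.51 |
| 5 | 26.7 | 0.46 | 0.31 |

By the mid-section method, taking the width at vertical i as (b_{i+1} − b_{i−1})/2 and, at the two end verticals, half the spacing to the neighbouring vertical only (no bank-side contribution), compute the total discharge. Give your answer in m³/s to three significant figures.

15.5 m³/s

w_1 = (9.3 − 2.5)/2 = 3.4 m; q_1 = 0.32 × 0.32 × 3.4 = 0.3482 m³/s
w_2 = (15.4 − 2.5)/2 = 6.45 m; q_2 = 0.50 × 1.05 × 6.45 = 3.386 m³/s
w_3 = (23.9 − 9.3)/2 = 7.3 m; q_3 = 0.67 × 1.85 × 7.3 = 9.048 m³/s
w_4 = (26.7 − 15.4)/2 = 5.65 m; q_4 = 0.51 × 0.86 × 5.65 = 2.478 m³/s
w_5 = (26.7 − 23.9)/2 = 1.4 m; q_5 = 0.31 × 0.46 × 1.4 = 0.1996 m³/s
Q = Σ qᵢ = 15.46 m³/s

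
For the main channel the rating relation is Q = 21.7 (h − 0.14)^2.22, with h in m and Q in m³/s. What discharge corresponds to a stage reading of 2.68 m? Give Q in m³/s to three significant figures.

Q = 21.7 × (2.68 − 0.14)^2.22 = 21.7 × 2.54^2.22 = 171.9 m³/s

172 m³/s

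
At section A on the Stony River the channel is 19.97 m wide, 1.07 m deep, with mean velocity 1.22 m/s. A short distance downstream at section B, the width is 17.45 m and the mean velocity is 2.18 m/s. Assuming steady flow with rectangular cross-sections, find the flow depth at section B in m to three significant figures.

Q = A₁V₁ = (19.97×1.07) × 1.22 = 26.07 m³/s
d₂ = Q/(b₂ V₂) = 26.07/(17.45×2.18) = 0.6853 m

0.685 m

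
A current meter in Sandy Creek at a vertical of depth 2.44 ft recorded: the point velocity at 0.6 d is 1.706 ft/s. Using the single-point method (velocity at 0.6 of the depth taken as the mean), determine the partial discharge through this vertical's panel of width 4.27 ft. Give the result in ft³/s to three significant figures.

v̄ = v₀.₆ = 1.706 ft/s
q = v̄ × d × w = 1.706 × 2.44 × 4.27 = 17.77 ft³/s

17.8 ft³/s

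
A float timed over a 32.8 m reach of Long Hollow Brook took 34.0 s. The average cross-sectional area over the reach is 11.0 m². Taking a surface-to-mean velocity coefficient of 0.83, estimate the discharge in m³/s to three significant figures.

v_surface = L / t̄ = 32.8 / 34 = 0.9647 m/s
v_mean = 0.83 × 0.9647 = 0.8007 m/s
Q = A × v_mean = 11.0 × 0.8007 = 8.808 m³/s

8.81 m³/s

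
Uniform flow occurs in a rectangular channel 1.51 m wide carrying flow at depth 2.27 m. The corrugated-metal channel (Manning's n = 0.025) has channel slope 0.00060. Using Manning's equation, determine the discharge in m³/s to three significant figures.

2.30 m³/s

A = b·y = 1.51 × 2.27 = 3.428 m²
P = b + 2y = 1.51 + 2×2.27 = 6.050 m
R = A/P = 3.428/6.050 = 0.5666 m
Q = (1/n)·A·R^(2/3)·S^(1/2) = (1/0.025) × 3.428 × 0.5666^(2/3) × 0.00060^(1/2) = 2.300 m³/s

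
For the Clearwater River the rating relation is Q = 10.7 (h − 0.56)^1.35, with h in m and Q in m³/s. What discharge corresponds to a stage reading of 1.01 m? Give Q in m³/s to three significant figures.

3.64 m³/s

Q = 10.7 × (1.01 − 0.56)^1.35 = 10.7 × 0.45^1.35 = 3.641 m³/s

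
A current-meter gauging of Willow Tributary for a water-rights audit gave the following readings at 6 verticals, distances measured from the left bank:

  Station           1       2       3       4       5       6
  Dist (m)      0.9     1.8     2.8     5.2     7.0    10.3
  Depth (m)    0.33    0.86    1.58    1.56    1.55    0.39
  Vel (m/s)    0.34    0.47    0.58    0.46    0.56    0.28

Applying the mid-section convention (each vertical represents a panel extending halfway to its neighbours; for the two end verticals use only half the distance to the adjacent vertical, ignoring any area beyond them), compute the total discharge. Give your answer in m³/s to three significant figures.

5.89 m³/s

w_1 = (1.8 − 0.9)/2 = 0.45 m; q_1 = 0.34 × 0.33 × 0.45 = 0.05049 m³/s
w_2 = (2.8 − 0.9)/2 = 0.95 m; q_2 = 0.47 × 0.86 × 0.95 = 0.3840 m³/s
w_3 = (5.2 − 1.8)/2 = 1.7 m; q_3 = 0.58 × 1.58 × 1.7 = 1.558 m³/s
w_4 = (7.0 − 2.8)/2 = 2.1 m; q_4 = 0.46 × 1.56 × 2.1 = 1.507 m³/s
w_5 = (10.3 − 5.2)/2 = 2.55 m; q_5 = 0.56 × 1.55 × 2.55 = 2.213 m³/s
w_6 = (10.3 − 7.0)/2 = 1.65 m; q_6 = 0.28 × 0.39 × 1.65 = 0.1802 m³/s
Q = Σ qᵢ = 5.893 m³/s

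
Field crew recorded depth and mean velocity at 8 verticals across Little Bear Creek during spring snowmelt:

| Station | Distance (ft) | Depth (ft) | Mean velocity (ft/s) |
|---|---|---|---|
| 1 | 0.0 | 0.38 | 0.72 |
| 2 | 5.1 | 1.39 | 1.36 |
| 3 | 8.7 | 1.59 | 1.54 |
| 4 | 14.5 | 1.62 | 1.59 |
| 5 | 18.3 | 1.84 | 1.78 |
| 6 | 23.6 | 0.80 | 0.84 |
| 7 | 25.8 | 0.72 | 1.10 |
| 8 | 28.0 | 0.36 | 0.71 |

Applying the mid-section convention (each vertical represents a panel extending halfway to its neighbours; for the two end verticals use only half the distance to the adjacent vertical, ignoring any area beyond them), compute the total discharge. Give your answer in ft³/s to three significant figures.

52.2 ft³/s

w_1 = (5.1 − 0.0)/2 = 2.55 ft; q_1 = 0.72 × 0.38 × 2.55 = 0.6977 ft³/s
w_2 = (8.7 − 0.0)/2 = 4.35 ft; q_2 = 1.36 × 1.39 × 4.35 = 8.223 ft³/s
w_3 = (14.5 − 5.1)/2 = 4.7 ft; q_3 = 1.54 × 1.59 × 4.7 = 11.51 ft³/s
w_4 = (18.3 − 8.7)/2 = 4.8 ft; q_4 = 1.59 × 1.62 × 4.8 = 12.36 ft³/s
w_5 = (23.6 − 14.5)/2 = 4.55 ft; q_5 = 1.78 × 1.84 × 4.55 = 14.90 ft³/s
w_6 = (25.8 − 18.3)/2 = 3.75 ft; q_6 = 0.84 × 0.80 × 3.75 = 2.520 ft³/s
w_7 = (28.0 − 23.6)/2 = 2.2 ft; q_7 = 1.10 × 0.72 × 2.2 = 1.742 ft³/s
w_8 = (28.0 − 25.8)/2 = 1.1 ft; q_8 = 0.71 × 0.36 × 1.1 = 0.2812 ft³/s
Q = Σ qᵢ = 52.24 ft³/s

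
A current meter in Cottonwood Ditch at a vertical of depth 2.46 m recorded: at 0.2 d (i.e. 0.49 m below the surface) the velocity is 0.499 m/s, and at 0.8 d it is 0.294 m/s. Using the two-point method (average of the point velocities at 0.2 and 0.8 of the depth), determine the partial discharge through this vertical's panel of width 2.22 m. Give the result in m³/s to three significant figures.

2.17 m³/s

v̄ = (0.499 + 0.294) / 2 = 0.3965 m/s
q = v̄ × d × w = 0.3965 × 2.46 × 2.22 = 2.165 m³/s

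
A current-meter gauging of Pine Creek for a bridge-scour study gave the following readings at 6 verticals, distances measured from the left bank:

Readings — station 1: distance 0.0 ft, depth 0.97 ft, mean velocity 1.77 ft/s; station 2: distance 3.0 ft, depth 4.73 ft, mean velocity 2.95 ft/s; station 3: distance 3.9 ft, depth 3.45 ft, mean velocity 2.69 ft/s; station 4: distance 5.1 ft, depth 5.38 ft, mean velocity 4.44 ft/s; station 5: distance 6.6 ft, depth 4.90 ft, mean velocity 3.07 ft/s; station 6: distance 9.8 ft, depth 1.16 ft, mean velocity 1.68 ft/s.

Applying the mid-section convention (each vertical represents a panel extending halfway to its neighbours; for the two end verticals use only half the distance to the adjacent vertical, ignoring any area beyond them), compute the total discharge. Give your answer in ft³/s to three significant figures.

110 ft³/s

w_1 = (3.0 − 0.0)/2 = 1.5 ft; q_1 = 1.77 × 0.97 × 1.5 = 2.575 ft³/s
w_2 = (3.9 − 0.0)/2 = 1.95 ft; q_2 = 2.95 × 4.73 × 1.95 = 27.21 ft³/s
w_3 = (5.1 − 3.0)/2 = 1.05 ft; q_3 = 2.69 × 3.45 × 1.05 = 9.745 ft³/s
w_4 = (6.6 − 3.9)/2 = 1.35 ft; q_4 = 4.44 × 5.38 × 1.35 = 32.25 ft³/s
w_5 = (9.8 − 5.1)/2 = 2.35 ft; q_5 = 3.07 × 4.90 × 2.35 = 35.35 ft³/s
w_6 = (9.8 − 6.6)/2 = 1.6 ft; q_6 = 1.68 × 1.16 × 1.6 = 3.118 ft³/s
Q = Σ qᵢ = 110.2 ft³/s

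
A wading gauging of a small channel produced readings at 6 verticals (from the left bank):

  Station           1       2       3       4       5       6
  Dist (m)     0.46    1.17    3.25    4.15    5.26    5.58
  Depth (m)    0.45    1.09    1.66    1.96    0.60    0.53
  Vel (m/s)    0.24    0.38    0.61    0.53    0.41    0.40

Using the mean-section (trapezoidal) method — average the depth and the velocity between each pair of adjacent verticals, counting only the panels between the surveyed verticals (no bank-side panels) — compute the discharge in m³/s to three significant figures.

Panel 1-2: Δb = 0.71 m, d̄ = (0.45+1.09)/2 = 0.77, v̄ = (0.24+0.38)/2 = 0.31 → q = 0.71×0.77×0.31 = 0.1695 m³/s
Panel 2-3: Δb = 2.08 m, d̄ = (1.09+1.66)/2 = 1.375, v̄ = (0.38+0.61)/2 = 0.495 → q = 2.08×1.375×0.495 = 1.416 m³/s
Panel 3-4: Δb = 0.9 m, d̄ = (1.66+1.96)/2 = 1.81, v̄ = (0.61+0.53)/2 = 0.57 → q = 0.9×1.81×0.57 = 0.9285 m³/s
Panel 4-5: Δb = 1.11 m, d̄ = (1.96+0.60)/2 = 1.28, v̄ = (0.53+0.41)/2 = 0.47 → q = 1.11×1.28×0.47 = 0.6678 m³/s
Panel 5-6: Δb = 0.32 m, d̄ = (0.60+0.53)/2 = 0.565, v̄ = (0.41+0.40)/2 = 0.405 → q = 0.32×0.565×0.405 = 0.07322 m³/s
Q = Σ q = 3.255 m³/s

3.25 m³/s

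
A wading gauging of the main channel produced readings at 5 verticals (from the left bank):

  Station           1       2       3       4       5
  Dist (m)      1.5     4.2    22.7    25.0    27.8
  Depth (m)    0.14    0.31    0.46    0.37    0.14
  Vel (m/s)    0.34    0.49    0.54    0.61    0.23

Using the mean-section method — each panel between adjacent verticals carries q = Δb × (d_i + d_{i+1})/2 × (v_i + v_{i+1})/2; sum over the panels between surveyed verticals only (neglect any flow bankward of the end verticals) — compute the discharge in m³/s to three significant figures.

4.77 m³/s

Panel 1-2: Δb = 2.7 m, d̄ = (0.14+0.31)/2 = 0.225, v̄ = (0.34+0.49)/2 = 0.415 → q = 2.7×0.225×0.415 = 0.2521 m³/s
Panel 2-3: Δb = 18.5 m, d̄ = (0.31+0.46)/2 = 0.385, v̄ = (0.49+0.54)/2 = 0.515 → q = 18.5×0.385×0.515 = 3.668 m³/s
Panel 3-4: Δb = 2.3 m, d̄ = (0.46+0.37)/2 = 0.415, v̄ = (0.54+0.61)/2 = 0.575 → q = 2.3×0.415×0.575 = 0.5488 m³/s
Panel 4-5: Δb = 2.8 m, d̄ = (0.37+0.14)/2 = 0.255, v̄ = (0.61+0.23)/2 = 0.42 → q = 2.8×0.255×0.42 = 0.2999 m³/s
Q = Σ q = 4.769 m³/s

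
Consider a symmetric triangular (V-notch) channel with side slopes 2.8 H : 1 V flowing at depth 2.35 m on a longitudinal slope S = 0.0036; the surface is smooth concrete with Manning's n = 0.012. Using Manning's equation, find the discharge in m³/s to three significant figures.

82.7 m³/s

A = z·y² = 2.8×2.35² = 15.46 m²
P = 2y√(1+z²) = 2×2.35×√(1+2.8²) = 13.97 m
R = A/P = 15.46/13.97 = 1.107 m
Q = (1/n)·A·R^(2/3)·S^(1/2) = (1/0.012) × 15.46 × 1.107^(2/3) × 0.0036^(1/2) = 82.71 m³/s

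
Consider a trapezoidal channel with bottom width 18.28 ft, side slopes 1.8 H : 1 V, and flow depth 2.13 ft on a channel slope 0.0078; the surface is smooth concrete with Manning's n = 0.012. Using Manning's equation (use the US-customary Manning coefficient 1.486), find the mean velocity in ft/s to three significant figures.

A = (b + z·y)·y = (18.28 + 1.8×2.13)×2.13 = 47.10 ft²
P = b + 2y√(1+z²) = 18.28 + 2×2.13×√(1+1.8²) = 27.05 ft
R = A/P = 47.10/27.05 = 1.741 ft
Q = (1.486/n)·A·R^(2/3)·S^(1/2) = (1.486/0.012) × 47.10 × 1.741^(2/3) × 0.0078^(1/2) = 745.6 ft³/s
V = Q/A = 745.6/47.10 = 15.83 ft/s

15.8 ft/s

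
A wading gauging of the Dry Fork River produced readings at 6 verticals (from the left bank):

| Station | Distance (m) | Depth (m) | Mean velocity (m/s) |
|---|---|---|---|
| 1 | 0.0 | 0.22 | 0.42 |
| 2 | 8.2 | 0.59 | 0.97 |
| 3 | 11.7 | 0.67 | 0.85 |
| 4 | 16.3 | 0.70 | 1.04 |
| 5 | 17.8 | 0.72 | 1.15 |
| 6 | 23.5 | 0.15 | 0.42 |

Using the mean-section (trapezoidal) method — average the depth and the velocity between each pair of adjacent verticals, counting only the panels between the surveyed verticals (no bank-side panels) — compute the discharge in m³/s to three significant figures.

Panel 1-2: Δb = 8.2 m, d̄ = (0.22+0.59)/2 = 0.405, v̄ = (0.42+0.97)/2 = 0.695 → q = 8.2×0.405×0.695 = 2.308 m³/s
Panel 2-3: Δb = 3.5 m, d̄ = (0.59+0.67)/2 = 0.63, v̄ = (0.97+0.85)/2 = 0.91 → q = 3.5×0.63×0.91 = 2.007 m³/s
Panel 3-4: Δb = 4.6 m, d̄ = (0.67+0.70)/2 = 0.685, v̄ = (0.85+1.04)/2 = 0.945 → q = 4.6×0.685×0.945 = 2.978 m³/s
Panel 4-5: Δb = 1.5 m, d̄ = (0.70+0.72)/2 = 0.71, v̄ = (1.04+1.15)/2 = 1.095 → q = 1.5×0.71×1.095 = 1.166 m³/s
Panel 5-6: Δb = 5.7 m, d̄ = (0.72+0.15)/2 = 0.435, v̄ = (1.15+0.42)/2 = 0.785 → q = 5.7×0.435×0.785 = 1.946 m³/s
Q = Σ q = 10.40 m³/s

10.4 m³/s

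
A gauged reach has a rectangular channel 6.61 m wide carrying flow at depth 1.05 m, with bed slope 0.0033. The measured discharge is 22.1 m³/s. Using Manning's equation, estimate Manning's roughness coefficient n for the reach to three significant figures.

0.0155

A = b·y = 6.61 × 1.05 = 6.941 m²
P = b + 2y = 6.61 + 2×1.05 = 8.710 m
R = A/P = 6.941/8.710 = 0.7968 m
n = (1/Q)·A·R^(2/3)·S^(1/2) = (1/22.1) × 6.941 × 0.8595 × 0.05745 = 0.01551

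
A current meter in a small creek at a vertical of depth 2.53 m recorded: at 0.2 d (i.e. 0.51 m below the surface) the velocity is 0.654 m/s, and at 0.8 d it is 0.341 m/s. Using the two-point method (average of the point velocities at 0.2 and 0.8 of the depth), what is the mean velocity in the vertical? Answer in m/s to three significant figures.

v̄ = (0.654 + 0.341) / 2 = 0.4975 m/s

0.498 m/s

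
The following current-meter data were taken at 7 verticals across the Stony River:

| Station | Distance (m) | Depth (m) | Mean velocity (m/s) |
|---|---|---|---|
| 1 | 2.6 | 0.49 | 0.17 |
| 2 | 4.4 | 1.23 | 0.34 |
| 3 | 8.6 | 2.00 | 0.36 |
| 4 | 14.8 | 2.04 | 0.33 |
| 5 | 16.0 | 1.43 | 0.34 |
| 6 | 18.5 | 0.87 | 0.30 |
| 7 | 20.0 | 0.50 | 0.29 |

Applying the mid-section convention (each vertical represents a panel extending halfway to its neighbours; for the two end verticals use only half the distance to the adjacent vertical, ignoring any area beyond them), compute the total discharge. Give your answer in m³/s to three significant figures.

w_1 = (4.4 − 2.6)/2 = 0.9 m; q_1 = 0.17 × 0.49 × 0.9 = 0.07497 m³/s
w_2 = (8.6 − 2.6)/2 = 3 m; q_2 = 0.34 × 1.23 × 3 = 1.255 m³/s
w_3 = (14.8 − 4.4)/2 = 5.2 m; q_3 = 0.36 × 2.00 × 5.2 = 3.744 m³/s
w_4 = (16.0 − 8.6)/2 = 3.7 m; q_4 = 0.33 × 2.04 × 3.7 = 2.491 m³/s
w_5 = (18.5 − 14.8)/2 = 1.85 m; q_5 = 0.34 × 1.43 × 1.85 = 0.8995 m³/s
w_6 = (20.0 − 16.0)/2 = 2 m; q_6 = 0.30 × 0.87 × 2 = 0.5220 m³/s
w_7 = (20.0 − 18.5)/2 = 0.75 m; q_7 = 0.29 × 0.50 × 0.75 = 0.1088 m³/s
Q = Σ qᵢ = 9.095 m³/s

9.09 m³/s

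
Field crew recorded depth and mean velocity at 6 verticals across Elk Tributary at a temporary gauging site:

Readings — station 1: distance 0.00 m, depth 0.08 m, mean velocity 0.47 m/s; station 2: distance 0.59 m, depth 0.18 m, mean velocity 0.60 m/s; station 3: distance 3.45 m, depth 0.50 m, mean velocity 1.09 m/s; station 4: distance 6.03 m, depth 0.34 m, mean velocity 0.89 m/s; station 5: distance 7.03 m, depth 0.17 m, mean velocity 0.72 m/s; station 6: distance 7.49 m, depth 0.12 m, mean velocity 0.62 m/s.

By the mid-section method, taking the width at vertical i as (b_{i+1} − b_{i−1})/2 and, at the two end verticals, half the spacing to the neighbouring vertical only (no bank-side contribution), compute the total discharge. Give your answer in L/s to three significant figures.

2330 L/s

w_1 = (0.59 − 0.00)/2 = 0.295 m; q_1 = 0.47 × 0.08 × 0.295 = 0.01109 m³/s
w_2 = (3.45 − 0.00)/2 = 1.725 m; q_2 = 0.60 × 0.18 × 1.725 = 0.1863 m³/s
w_3 = (6.03 − 0.59)/2 = 2.72 m; q_3 = 1.09 × 0.50 × 2.72 = 1.482 m³/s
w_4 = (7.03 − 3.45)/2 = 1.79 m; q_4 = 0.89 × 0.34 × 1.79 = 0.5417 m³/s
w_5 = (7.49 − 6.03)/2 = 0.73 m; q_5 = 0.72 × 0.17 × 0.73 = 0.08935 m³/s
w_6 = (7.49 − 7.03)/2 = 0.23 m; q_6 = 0.62 × 0.12 × 0.23 = 0.01711 m³/s
Q = Σ qᵢ = 2.328 m³/s
= 2.328 × 1000 = 2328 L/s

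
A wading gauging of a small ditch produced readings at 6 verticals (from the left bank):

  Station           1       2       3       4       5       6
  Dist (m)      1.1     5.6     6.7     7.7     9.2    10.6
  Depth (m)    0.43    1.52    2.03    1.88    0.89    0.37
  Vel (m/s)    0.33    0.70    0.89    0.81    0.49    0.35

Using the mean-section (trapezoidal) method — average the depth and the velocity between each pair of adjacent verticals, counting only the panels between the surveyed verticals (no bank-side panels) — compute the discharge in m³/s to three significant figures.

7.19 m³/s

Panel 1-2: Δb = 4.5 m, d̄ = (0.43+1.52)/2 = 0.975, v̄ = (0.33+0.70)/2 = 0.515 → q = 4.5×0.975×0.515 = 2.260 m³/s
Panel 2-3: Δb = 1.1 m, d̄ = (1.52+2.03)/2 = 1.775, v̄ = (0.70+0.89)/2 = 0.795 → q = 1.1×1.775×0.795 = 1.552 m³/s
Panel 3-4: Δb = 1 m, d̄ = (2.03+1.88)/2 = 1.955, v̄ = (0.89+0.81)/2 = 0.85 → q = 1×1.955×0.85 = 1.662 m³/s
Panel 4-5: Δb = 1.5 m, d̄ = (1.88+0.89)/2 = 1.385, v̄ = (0.81+0.49)/2 = 0.65 → q = 1.5×1.385×0.65 = 1.350 m³/s
Panel 5-6: Δb = 1.4 m, d̄ = (0.89+0.37)/2 = 0.63, v̄ = (0.49+0.35)/2 = 0.42 → q = 1.4×0.63×0.42 = 0.3704 m³/s
Q = Σ q = 7.194 m³/s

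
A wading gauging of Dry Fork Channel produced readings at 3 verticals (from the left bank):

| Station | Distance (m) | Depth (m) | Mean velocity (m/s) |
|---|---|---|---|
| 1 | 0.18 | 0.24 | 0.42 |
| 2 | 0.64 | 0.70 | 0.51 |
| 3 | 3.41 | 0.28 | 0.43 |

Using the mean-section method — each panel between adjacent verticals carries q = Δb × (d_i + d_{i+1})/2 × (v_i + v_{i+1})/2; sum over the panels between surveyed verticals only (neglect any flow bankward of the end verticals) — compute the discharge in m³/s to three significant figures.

Panel 1-2: Δb = 0.46 m, d̄ = (0.24+0.70)/2 = 0.47, v̄ = (0.42+0.51)/2 = 0.465 → q = 0.46×0.47×0.465 = 0.1005 m³/s
Panel 2-3: Δb = 2.77 m, d̄ = (0.70+0.28)/2 = 0.49, v̄ = (0.51+0.43)/2 = 0.47 → q = 2.77×0.49×0.47 = 0.6379 m³/s
Q = Σ q = 0.7385 m³/s

0.738 m³/s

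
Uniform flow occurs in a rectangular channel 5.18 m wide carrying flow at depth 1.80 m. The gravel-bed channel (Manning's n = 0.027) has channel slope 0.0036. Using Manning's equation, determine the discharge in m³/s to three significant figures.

21.6 m³/s

A = b·y = 5.18 × 1.80 = 9.324 m²
P = b + 2y = 5.18 + 2×1.80 = 8.780 m
R = A/P = 9.324/8.780 = 1.062 m
Q = (1/n)·A·R^(2/3)·S^(1/2) = (1/0.027) × 9.324 × 1.062^(2/3) × 0.0036^(1/2) = 21.57 m³/s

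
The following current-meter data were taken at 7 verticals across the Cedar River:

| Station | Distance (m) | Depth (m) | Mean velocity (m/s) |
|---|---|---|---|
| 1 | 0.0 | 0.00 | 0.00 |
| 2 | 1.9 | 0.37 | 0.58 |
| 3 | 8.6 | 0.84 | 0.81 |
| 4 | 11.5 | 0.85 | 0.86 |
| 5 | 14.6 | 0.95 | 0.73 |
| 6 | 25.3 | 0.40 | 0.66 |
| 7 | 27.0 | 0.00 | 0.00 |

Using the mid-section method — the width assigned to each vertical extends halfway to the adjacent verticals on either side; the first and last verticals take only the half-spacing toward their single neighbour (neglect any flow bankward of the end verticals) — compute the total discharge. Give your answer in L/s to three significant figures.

w_2 = (8.6 − 0.0)/2 = 4.3 m; q_2 = 0.58 × 0.37 × 4.3 = 0.9228 m³/s
w_3 = (11.5 − 1.9)/2 = 4.8 m; q_3 = 0.81 × 0.84 × 4.8 = 3.266 m³/s
w_4 = (14.6 − 8.6)/2 = 3 m; q_4 = 0.86 × 0.85 × 3 = 2.193 m³/s
w_5 = (25.3 − 11.5)/2 = 6.9 m; q_5 = 0.73 × 0.95 × 6.9 = 4.785 m³/s
w_6 = (27.0 − 14.6)/2 = 6.2 m; q_6 = 0.66 × 0.40 × 6.2 = 1.637 m³/s
Stations 1, 7 contribute zero (depth or velocity is 0).
Q = Σ qᵢ = 12.80 m³/s
= 12.80 × 1000 = 12800 L/s

12800 L/s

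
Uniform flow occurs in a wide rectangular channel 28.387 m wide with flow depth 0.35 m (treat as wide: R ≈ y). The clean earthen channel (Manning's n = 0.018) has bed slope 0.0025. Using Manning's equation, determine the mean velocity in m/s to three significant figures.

1.38 m/s

A = b·y = 28.387 × 0.35 = 9.935 m²
Wide channel: R ≈ y = 0.35 m
Q = (1/n)·A·R^(2/3)·S^(1/2) = (1/0.018) × 9.935 × 0.3500^(2/3) × 0.0025^(1/2) = 13.71 m³/s
V = Q/A = 13.71/9.935 = 1.380 m/s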